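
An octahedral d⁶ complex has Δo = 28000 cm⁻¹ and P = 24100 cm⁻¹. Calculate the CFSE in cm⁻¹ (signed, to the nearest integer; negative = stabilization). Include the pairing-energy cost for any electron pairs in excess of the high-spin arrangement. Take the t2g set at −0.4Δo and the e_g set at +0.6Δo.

Since Δo = 28000 cm⁻¹ > P = 24100 cm⁻¹, the complex adopts the low-spin configuration.
Filling d⁶ accordingly: t2g^6 e_g^0.
Orbital CFSE = -2.4Δo = -2.4 × 28000 = -67200 cm⁻¹.
Excess pairs vs high-spin: 3 − 1 = 2; pairing cost = +48200 cm⁻¹.
Net CFSE = -67200 + 48200 = -19000 cm⁻¹.

-19000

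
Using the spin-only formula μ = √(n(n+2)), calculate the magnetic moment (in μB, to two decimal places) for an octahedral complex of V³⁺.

V sits in group 5; removing 3 electrons leaves V³⁺ with 5 − 3 = 2 d electrons.
Configuration: t₂g² eg⁰ → 2 unpaired electrons.
μ(spin-only) = √[2(2+2)] = √8 ≈ 2.83 μB.

2.83 μB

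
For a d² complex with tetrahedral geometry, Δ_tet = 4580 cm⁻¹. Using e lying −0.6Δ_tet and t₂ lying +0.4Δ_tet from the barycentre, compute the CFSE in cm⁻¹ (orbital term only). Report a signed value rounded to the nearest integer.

-5496

Tetrahedral fields are weak (Δₜ ≈ 4/9 Δₒ), so electrons fill high-spin.
Electron filling gives e² t₂⁰.
The orbital stabilization is -1.2Δ_tet = -1.2 × 4580 = -5496 cm⁻¹.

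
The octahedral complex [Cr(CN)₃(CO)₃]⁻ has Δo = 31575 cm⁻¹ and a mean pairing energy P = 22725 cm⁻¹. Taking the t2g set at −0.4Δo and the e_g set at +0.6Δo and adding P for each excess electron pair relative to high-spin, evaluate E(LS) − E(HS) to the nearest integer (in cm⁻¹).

-8850

Ligand charges: 3×(-1) from CN⁻ and 3×(+0) from CO sum to -3; with overall charge -1, Cr is +2.
Cr²⁺: group 6, so d-count = 6 − 2 = 4.
High-spin: t2g^3 e_g^1, CFSE = -0.6Δo = -18945 cm⁻¹.
Low-spin: t2g^4 e_g^0, orbital CFSE = -1.6Δo = -50520 cm⁻¹; plus 1 excess pair × P = +22725 cm⁻¹; total -27795 cm⁻¹.
Thus E(LS) − E(HS) = -8850 cm⁻¹.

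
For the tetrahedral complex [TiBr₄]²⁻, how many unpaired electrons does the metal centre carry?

Each Br⁻ contributes -1; 4 × (-1) = -4. With overall charge -2, Ti is in the +2 oxidation state.
Group 4 minus oxidation state +2 gives a d² configuration for Ti²⁺.
Tetrahedral fields are weak (Δₜ ≈ 4/9 Δₒ), so electrons fill high-spin.
Configuration: e^2 t2^0, giving 2 unpaired electrons.

2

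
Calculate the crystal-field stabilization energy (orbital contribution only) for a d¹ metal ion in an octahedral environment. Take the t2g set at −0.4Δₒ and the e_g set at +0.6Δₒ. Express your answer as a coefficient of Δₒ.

-0.4 Δₒ

Configuration: t2g^1 e_g^0.
CFSE = 1(-0.4Δₒ) + 0(0.6Δₒ) = -0.4Δₒ + 0.0Δₒ = -0.4Δₒ.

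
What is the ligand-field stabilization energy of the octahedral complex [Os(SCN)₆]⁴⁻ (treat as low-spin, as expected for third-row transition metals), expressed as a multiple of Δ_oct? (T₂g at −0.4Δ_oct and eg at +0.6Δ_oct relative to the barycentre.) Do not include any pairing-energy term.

Each SCN⁻ contributes -1; 6 × (-1) = -6. With overall charge -4, Os is in the +2 oxidation state.
Os is in group 8, so Os²⁺ is d⁶ (8 − 2 = 6).
Configuration: t₂g⁶ eg⁰.
CFSE = 6(-0.4Δ_oct) + 0(0.6Δ_oct) = -2.4Δ_oct + 0.0Δ_oct = -2.4Δ_oct.

-2.4 Δ_oct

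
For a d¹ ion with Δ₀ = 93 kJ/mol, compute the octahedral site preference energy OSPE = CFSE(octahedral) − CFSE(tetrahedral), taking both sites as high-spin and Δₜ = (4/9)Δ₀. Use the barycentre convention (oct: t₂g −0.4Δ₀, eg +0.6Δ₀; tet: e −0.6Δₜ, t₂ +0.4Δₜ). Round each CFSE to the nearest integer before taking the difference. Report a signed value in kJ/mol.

-12

In an octahedral site d¹ (HS) is t₂g¹ eg⁰, giving CFSE(oct) = -0.4Δ₀ = -37 kJ/mol.
Tetrahedral e¹ t₂⁰ gives -0.6Δₜ = -0.6 × (4/9) × 93 = -25 kJ/mol.
Subtracting, OSPE = -37 − (-25) = -12 kJ/mol.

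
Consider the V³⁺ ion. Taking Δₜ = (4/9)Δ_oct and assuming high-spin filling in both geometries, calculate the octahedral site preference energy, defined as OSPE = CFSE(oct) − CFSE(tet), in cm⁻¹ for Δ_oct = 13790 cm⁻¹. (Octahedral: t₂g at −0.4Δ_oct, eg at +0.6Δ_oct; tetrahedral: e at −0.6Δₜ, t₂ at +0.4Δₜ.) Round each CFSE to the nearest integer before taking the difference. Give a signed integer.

-3677

V is in group 5, so V³⁺ is d² (5 − 3 = 2).
Octahedral (high-spin): t2g^2 e_g^0, CFSE = 2(−0.4) + 0(+0.6) = -0.8Δ_oct = -0.8 × 13790 = -11032 cm⁻¹.
Tetrahedral e^2 t2^0 gives -1.2Δₜ = -1.2 × (4/9) × 13790 = -7355 cm⁻¹.
Subtracting, OSPE = -11032 − (-7355) = -3677 cm⁻¹.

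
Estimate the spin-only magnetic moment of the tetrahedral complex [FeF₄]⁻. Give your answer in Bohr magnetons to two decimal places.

Each F⁻ contributes -1; 4 × (-1) = -4. With overall charge -1, Fe is in the +3 oxidation state.
Fe sits in group 8; removing 3 electrons leaves Fe³⁺ with 8 − 3 = 5 d electrons.
Tetrahedral splitting is small, so the complex is high-spin.
Configuration: e^2 t2^3 → 5 unpaired electrons.
μ(spin-only) = √[5(5+2)] = √35 ≈ 5.92 Bohr magnetons.

5.92 Bohr magnetons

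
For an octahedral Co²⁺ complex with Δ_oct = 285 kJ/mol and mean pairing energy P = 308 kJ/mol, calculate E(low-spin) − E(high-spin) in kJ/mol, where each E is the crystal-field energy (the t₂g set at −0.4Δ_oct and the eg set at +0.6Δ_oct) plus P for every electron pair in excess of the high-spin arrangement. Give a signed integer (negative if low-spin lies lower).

23

Group 9 minus oxidation state +2 gives a d⁷ configuration for Co²⁺.
High-spin: t₂g⁵ eg², CFSE = -0.8Δ_oct = -228 kJ/mol.
For low-spin the configuration is t₂g⁶ eg¹: orbital energy -1.8 × 285 = -513 kJ/mol, and 1 additional pair relative to high-spin adds 308 kJ/mol, giving -205 kJ/mol.
E(LS) − E(HS) = -205 − (-228) = 23 kJ/mol.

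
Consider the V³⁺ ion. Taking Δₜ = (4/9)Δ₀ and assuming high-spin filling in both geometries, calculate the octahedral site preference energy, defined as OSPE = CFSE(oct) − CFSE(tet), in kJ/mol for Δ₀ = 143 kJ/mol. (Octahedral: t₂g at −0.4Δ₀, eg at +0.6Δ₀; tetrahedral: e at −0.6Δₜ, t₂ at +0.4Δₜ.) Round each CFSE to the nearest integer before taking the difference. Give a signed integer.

Group 5 minus oxidation state +3 gives a d² configuration for V³⁺.
Octahedral high-spin t2g^2 e_g^0: CFSE = -0.8 × 143 = -114 kJ/mol.
In a tetrahedral site the filling is e^2 t2^0: CFSE(tet) = -1.2Δₜ = -1.2 × (4/9)(143) = -76 kJ/mol.
OSPE = -114 − (-76) = -38 kJ/mol.

-38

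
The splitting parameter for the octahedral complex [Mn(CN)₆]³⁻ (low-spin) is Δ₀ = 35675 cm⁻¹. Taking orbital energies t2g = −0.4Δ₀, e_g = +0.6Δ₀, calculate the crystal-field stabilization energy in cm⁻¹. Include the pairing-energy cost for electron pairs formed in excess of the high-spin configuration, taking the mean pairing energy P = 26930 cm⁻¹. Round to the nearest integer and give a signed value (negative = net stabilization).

-30150

Each CN⁻ contributes -1; 6 × (-1) = -6. With overall charge -3, Mn is in the +3 oxidation state.
Mn sits in group 7; removing 3 electrons leaves Mn³⁺ with 7 − 3 = 4 d electrons.
The d⁴ electrons fill as t2g^4 e_g^0.
The orbital stabilization is -1.6Δ₀ = -1.6 × 35675 = -57080 cm⁻¹.
Relative to high-spin t2g^3 e_g^1 (0 paired), the low-spin configuration has 1 additional pair, contributing +1 × 26930 = +26930 cm⁻¹.
Overall CFSE = -57080 + 26930 = -30150 cm⁻¹.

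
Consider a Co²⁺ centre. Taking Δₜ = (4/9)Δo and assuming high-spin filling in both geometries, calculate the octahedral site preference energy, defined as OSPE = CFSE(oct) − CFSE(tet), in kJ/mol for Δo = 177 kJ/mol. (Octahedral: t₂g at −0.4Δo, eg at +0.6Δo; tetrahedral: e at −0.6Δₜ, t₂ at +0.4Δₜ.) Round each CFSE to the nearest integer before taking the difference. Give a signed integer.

-48

Co²⁺: group 9, so d-count = 9 − 2 = 7.
In an octahedral site d⁷ (HS) is t₂g⁵ eg², giving CFSE(oct) = -0.8Δo = -142 kJ/mol.
In a tetrahedral site the filling is e⁴ t₂³: CFSE(tet) = -1.2Δₜ = -1.2 × (4/9)(177) = -94 kJ/mol.
OSPE = CFSE(oct) − CFSE(tet) = -142 − (-94) = -48 kJ/mol.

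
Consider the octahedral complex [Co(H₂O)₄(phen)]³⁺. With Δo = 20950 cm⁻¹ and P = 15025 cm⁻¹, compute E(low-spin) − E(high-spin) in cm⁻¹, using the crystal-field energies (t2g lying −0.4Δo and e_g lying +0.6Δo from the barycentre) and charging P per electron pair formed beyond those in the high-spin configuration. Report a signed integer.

Ligand charges: 4×(+0) from H₂O and 1×(+0) from phen sum to +0; with overall charge +3, Co is +3.
Co is in group 9, so Co³⁺ is d⁶ (9 − 3 = 6).
High-spin: t2g^4 e_g^2, CFSE = -0.4Δo = -8380 cm⁻¹.
Low-spin: t2g^6 e_g^0, orbital CFSE = -2.4Δo = -50280 cm⁻¹; plus 2 excess pairs × P = +30050 cm⁻¹; total -20230 cm⁻¹.
E(LS) − E(HS) = -20230 − (-8380) = -11850 cm⁻¹.

-11850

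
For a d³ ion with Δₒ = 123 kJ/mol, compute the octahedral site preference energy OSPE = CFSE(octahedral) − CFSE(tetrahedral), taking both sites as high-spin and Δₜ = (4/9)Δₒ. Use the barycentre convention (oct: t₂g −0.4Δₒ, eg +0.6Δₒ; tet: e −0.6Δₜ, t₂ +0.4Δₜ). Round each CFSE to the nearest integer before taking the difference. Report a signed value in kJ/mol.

Octahedral high-spin t₂g³ eg⁰: CFSE = -1.2 × 123 = -148 kJ/mol.
Tetrahedral: e² t₂¹, CFSE = 2(−0.6) + 1(+0.4) = -0.8Δₜ = -0.8 × (4/9) × 123 = -44 kJ/mol.
OSPE = CFSE(oct) − CFSE(tet) = -148 − (-44) = -104 kJ/mol.

-104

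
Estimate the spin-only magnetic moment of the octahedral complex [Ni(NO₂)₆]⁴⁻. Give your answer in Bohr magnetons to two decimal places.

2.83 Bohr magnetons

Each NO₂⁻ contributes -1; 6 × (-1) = -6. With overall charge -4, Ni is in the +2 oxidation state.
Ni is in group 10, so Ni²⁺ is d⁸ (10 − 2 = 8).
Configuration: t₂g⁶ eg² → 2 unpaired electrons.
μ(spin-only) = √[2(2+2)] = √8 ≈ 2.83 Bohr magnetons.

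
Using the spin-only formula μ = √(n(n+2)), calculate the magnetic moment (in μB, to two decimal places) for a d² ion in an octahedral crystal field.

2.83 μB

For octahedral d² the high- and low-spin configurations coincide.
Configuration: t2g^2 e_g^0 → 2 unpaired electrons.
μ(spin-only) = √[2(2+2)] = √8 ≈ 2.83 μB.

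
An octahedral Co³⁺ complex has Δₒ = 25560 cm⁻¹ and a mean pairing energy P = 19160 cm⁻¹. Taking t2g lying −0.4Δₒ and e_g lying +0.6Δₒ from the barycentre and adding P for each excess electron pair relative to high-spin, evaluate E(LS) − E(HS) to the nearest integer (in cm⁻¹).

Co sits in group 9; removing 3 electrons leaves Co³⁺ with 9 − 3 = 6 d electrons.
In the high-spin limit (t2g^4 e_g^2) the orbital term is -0.4Δₒ = -10224 cm⁻¹, with no excess pairing.
Low-spin: t2g^6 e_g^0, orbital CFSE = -2.4Δₒ = -61344 cm⁻¹; plus 2 excess pairs × P = +38320 cm⁻¹; total -23024 cm⁻¹.
The difference is -23024 − (-10224) = -12800 cm⁻¹, so low-spin lies lower.

-12800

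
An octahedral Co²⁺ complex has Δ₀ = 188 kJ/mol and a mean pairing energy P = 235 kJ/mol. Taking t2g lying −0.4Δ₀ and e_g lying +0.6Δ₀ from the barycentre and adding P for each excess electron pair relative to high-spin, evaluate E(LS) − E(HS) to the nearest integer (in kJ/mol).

Co²⁺: group 9, so d-count = 9 − 2 = 7.
High-spin: t2g^5 e_g^2, CFSE = -0.8Δ₀ = -150 kJ/mol.
Low-spin t2g^6 e_g^1 gives -1.8Δ₀ = -338 kJ/mol, but forming 1 extra pair costs 1P = 235 kJ/mol, so E(LS) = -338 + 235 = -103 kJ/mol.
E(LS) − E(HS) = -103 − (-150) = 47 kJ/mol.

47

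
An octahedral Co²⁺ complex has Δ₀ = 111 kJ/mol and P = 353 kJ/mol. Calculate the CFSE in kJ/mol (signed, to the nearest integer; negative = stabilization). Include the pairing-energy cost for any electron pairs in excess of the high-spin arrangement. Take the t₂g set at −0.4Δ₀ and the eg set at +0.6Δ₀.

Co sits in group 9; removing 2 electrons leaves Co²⁺ with 9 − 2 = 7 d electrons.
Since Δ₀ = 111 kJ/mol < P = 353 kJ/mol, the complex adopts the high-spin configuration.
Configuration: t₂g⁵ eg².
Orbital CFSE = -0.8Δ₀ = -0.8 × 111 = -89 kJ/mol.
High-spin has no excess pairs, so no pairing correction applies.

-89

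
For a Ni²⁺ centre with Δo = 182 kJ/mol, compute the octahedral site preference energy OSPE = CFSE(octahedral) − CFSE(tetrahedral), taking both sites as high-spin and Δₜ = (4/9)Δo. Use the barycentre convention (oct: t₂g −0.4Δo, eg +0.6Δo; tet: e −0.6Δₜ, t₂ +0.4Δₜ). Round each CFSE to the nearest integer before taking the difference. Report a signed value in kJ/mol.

-153

Group 10 minus oxidation state +2 gives a d⁸ configuration for Ni²⁺.
Octahedral (high-spin): t₂g⁶ eg², CFSE = 6(−0.4) + 2(+0.6) = -1.2Δo = -1.2 × 182 = -218 kJ/mol.
Tetrahedral: e⁴ t₂⁴, CFSE = 4(−0.6) + 4(+0.4) = -0.8Δₜ = -0.8 × (4/9) × 182 = -65 kJ/mol.
OSPE = -218 − (-65) = -153 kJ/mol.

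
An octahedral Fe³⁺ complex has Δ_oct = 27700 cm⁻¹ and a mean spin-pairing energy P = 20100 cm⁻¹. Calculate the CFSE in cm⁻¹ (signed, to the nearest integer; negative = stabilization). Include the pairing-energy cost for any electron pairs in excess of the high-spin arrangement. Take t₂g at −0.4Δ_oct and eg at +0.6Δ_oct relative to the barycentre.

-15200

Fe³⁺: group 8, so d-count = 8 − 3 = 5.
Δ_oct > P, so pairing is preferred: the ground state is low-spin.
Configuration: t₂g⁵ eg⁰.
Orbital CFSE = -2.0Δ_oct = -2.0 × 27700 = -55400 cm⁻¹.
Excess pairs vs high-spin: 2 − 0 = 2; pairing cost = +40200 cm⁻¹.
Net CFSE = -55400 + 40200 = -15200 cm⁻¹.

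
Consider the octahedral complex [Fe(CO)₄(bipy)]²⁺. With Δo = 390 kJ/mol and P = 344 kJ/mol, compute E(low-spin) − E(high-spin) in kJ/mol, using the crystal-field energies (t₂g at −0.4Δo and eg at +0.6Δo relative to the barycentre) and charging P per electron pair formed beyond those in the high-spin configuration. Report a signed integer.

-92

Ligand charges: 4×(+0) from CO and 1×(+0) from bipy sum to +0; with overall charge +2, Fe is +2.
Group 8 minus oxidation state +2 gives a d⁶ configuration for Fe²⁺.
In the high-spin limit (t₂g⁴ eg²) the orbital term is -0.4Δo = -156 kJ/mol, with no excess pairing.
For low-spin the configuration is t₂g⁶ eg⁰: orbital energy -2.4 × 390 = -936 kJ/mol, and 2 additional pairs relative to high-spin add 688 kJ/mol, giving -248 kJ/mol.
The difference is -248 − (-156) = -92 kJ/mol, so low-spin lies lower.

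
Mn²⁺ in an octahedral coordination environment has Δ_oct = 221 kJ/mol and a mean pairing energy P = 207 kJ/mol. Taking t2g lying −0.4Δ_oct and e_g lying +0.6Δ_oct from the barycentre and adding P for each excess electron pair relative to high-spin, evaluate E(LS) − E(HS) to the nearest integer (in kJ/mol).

-28

Mn is in group 7, so Mn²⁺ is d⁵ (7 − 2 = 5).
In the high-spin limit (t2g^3 e_g^2) the orbital term is 0.0Δ_oct = 0 kJ/mol, with no excess pairing.
Low-spin t2g^5 e_g^0 gives -2.0Δ_oct = -442 kJ/mol, but forming 2 extra pairs costs 2P = 414 kJ/mol, so E(LS) = -442 + 414 = -28 kJ/mol.
E(LS) − E(HS) = -28 − (0) = -28 kJ/mol.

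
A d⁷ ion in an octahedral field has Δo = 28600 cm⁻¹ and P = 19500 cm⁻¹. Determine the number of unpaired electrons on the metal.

1

Since Δo = 28600 cm⁻¹ > P = 19500 cm⁻¹, the complex adopts the low-spin configuration.
Configuration: t₂g⁶ eg¹.
Unpaired electrons: 1.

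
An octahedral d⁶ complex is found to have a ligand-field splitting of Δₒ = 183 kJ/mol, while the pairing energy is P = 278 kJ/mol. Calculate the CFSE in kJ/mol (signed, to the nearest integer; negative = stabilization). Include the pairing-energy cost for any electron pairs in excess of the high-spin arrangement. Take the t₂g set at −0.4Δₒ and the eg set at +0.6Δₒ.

-73

Δₒ < P, so pairing is avoided: the ground state is high-spin.
Configuration: t₂g⁴ eg².
Orbital CFSE = -0.4Δₒ = -0.4 × 183 = -73 kJ/mol.
High-spin has no excess pairs, so no pairing correction applies.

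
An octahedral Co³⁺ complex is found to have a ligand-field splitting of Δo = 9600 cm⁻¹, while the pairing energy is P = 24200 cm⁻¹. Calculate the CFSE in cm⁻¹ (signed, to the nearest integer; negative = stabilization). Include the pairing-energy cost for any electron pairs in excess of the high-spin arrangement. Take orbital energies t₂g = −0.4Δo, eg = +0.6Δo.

Group 9 minus oxidation state +3 gives a d⁶ configuration for Co³⁺.
Here Δo < P (9600 < 24200), so the high-spin state is favoured.
Configuration: t₂g⁴ eg².
Orbital CFSE = -0.4Δo = -0.4 × 9600 = -3840 cm⁻¹.
High-spin has no excess pairs, so no pairing correction applies.

-3840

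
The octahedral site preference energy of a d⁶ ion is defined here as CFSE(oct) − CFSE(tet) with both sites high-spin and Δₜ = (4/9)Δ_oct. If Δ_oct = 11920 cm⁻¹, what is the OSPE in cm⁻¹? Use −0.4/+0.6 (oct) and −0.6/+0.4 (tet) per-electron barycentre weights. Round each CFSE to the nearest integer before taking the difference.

-1589

Octahedral high-spin t2g^4 e_g^2: CFSE = -0.4 × 11920 = -4768 cm⁻¹.
Tetrahedral e^3 t2^3 gives -0.6Δₜ = -0.6 × (4/9) × 11920 = -3179 cm⁻¹.
OSPE = -4768 − (-3179) = -1589 cm⁻¹.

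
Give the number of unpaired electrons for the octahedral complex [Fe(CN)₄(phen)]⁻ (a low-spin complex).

Ligand charges: 4×(-1) from CN⁻ and 1×(+0) from phen sum to -4; with overall charge -1, Fe is +3.
Fe is in group 8, so Fe³⁺ is d⁵ (8 − 3 = 5).
Configuration: t2g^5 e_g^0, giving 1 unpaired electron.

1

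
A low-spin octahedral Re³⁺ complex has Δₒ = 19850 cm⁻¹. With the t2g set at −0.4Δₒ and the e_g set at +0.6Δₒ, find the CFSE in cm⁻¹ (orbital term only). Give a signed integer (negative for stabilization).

-31760

Re is in group 7, so Re³⁺ is d⁴ (7 − 3 = 4).
Electron filling gives t2g^4 e_g^0.
The orbital stabilization is -1.6Δₒ = -1.6 × 19850 = -31760 cm⁻¹.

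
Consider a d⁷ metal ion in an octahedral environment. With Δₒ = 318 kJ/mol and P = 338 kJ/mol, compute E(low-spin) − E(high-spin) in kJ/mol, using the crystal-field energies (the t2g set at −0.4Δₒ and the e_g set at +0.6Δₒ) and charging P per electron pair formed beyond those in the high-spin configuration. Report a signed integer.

20

High-spin d⁷ fills as t2g^5 e_g^2 with CFSE 5(−0.4) + 2(+0.6) = -0.8Δₒ = -254 kJ/mol.
Low-spin t2g^6 e_g^1 gives -1.8Δₒ = -572 kJ/mol, but forming 1 extra pair costs 1P = 338 kJ/mol, so E(LS) = -572 + 338 = -234 kJ/mol.
E(LS) − E(HS) = -234 − (-254) = 20 kJ/mol.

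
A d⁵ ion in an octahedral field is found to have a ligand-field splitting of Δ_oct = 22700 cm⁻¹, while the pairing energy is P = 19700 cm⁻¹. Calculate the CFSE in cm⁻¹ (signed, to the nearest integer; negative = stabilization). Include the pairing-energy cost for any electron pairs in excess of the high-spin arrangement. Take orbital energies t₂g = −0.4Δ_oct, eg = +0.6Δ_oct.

Δ_oct > P, so pairing is preferred: the ground state is low-spin.
Configuration: t₂g⁵ eg⁰.
Orbital CFSE = -2.0Δ_oct = -2.0 × 22700 = -45400 cm⁻¹.
Excess pairs vs high-spin: 2 − 0 = 2; pairing cost = +39400 cm⁻¹.
Net CFSE = -45400 + 39400 = -6000 cm⁻¹.

-6000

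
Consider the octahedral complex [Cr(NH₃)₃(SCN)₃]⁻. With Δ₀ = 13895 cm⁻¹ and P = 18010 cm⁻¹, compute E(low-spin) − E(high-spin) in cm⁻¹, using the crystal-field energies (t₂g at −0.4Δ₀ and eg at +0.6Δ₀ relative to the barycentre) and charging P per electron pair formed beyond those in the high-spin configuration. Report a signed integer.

Ligand charges: 3×(+0) from NH₃ and 3×(-1) from SCN⁻ sum to -3; with overall charge -1, Cr is +2.
Cr sits in group 6; removing 2 electrons leaves Cr²⁺ with 6 − 2 = 4 d electrons.
High-spin d⁴ fills as t₂g³ eg¹ with CFSE 3(−0.4) + 1(+0.6) = -0.6Δ₀ = -8337 cm⁻¹.
Low-spin t₂g⁴ eg⁰ gives -1.6Δ₀ = -22232 cm⁻¹, but forming 1 extra pair costs 1P = 18010 cm⁻¹, so E(LS) = -22232 + 18010 = -4222 cm⁻¹.
Thus E(LS) − E(HS) = 4115 cm⁻¹.

4115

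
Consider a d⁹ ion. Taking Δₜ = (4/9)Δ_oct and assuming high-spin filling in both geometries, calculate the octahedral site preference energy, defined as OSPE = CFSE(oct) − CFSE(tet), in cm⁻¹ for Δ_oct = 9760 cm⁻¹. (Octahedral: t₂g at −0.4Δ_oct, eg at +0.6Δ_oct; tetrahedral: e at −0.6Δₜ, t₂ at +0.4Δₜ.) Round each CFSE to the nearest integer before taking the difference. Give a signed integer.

-4121

Octahedral high-spin t₂g⁶ eg³: CFSE = -0.6 × 9760 = -5856 cm⁻¹.
Tetrahedral: e⁴ t₂⁵, CFSE = 4(−0.6) + 5(+0.4) = -0.4Δₜ = -0.4 × (4/9) × 9760 = -1735 cm⁻¹.
OSPE = CFSE(oct) − CFSE(tet) = -5856 − (-1735) = -4121 cm⁻¹.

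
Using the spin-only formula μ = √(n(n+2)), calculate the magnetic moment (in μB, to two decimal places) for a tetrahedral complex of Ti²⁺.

Group 4 minus oxidation state +2 gives a d² configuration for Ti²⁺.
Tetrahedral splitting is small, so the complex is high-spin.
Configuration: e^2 t2^0 → 2 unpaired electrons.
μ(spin-only) = √[2(2+2)] = √8 ≈ 2.83 μB.

2.83 μB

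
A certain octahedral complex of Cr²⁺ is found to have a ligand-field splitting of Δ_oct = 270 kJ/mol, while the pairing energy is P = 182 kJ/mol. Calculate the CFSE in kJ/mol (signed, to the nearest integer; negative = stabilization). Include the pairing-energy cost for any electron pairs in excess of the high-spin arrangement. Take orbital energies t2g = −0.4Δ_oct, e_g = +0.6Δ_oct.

-250

Cr is in group 6, so Cr²⁺ is d⁴ (6 − 2 = 4).
Since Δ_oct = 270 kJ/mol > P = 182 kJ/mol, the complex adopts the low-spin configuration.
That gives t2g^4 e_g^0.
Orbital CFSE = -1.6Δ_oct = -1.6 × 270 = -432 kJ/mol.
Excess pairs vs high-spin: 1 − 0 = 1; pairing cost = +182 kJ/mol.
Net CFSE = -432 + 182 = -250 kJ/mol.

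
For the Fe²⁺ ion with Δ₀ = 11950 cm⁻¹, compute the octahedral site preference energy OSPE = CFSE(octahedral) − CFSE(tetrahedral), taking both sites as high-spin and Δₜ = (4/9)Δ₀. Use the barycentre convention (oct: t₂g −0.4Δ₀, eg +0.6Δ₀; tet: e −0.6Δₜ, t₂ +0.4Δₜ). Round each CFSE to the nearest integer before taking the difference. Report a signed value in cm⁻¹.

-1593

Fe sits in group 8; removing 2 electrons leaves Fe²⁺ with 8 − 2 = 6 d electrons.
Octahedral high-spin t₂g⁴ eg²: CFSE = -0.4 × 11950 = -4780 cm⁻¹.
Tetrahedral: e³ t₂³, CFSE = 3(−0.6) + 3(+0.4) = -0.6Δₜ = -0.6 × (4/9) × 11950 = -3187 cm⁻¹.
OSPE = CFSE(oct) − CFSE(tet) = -4780 − (-3187) = -1593 cm⁻¹.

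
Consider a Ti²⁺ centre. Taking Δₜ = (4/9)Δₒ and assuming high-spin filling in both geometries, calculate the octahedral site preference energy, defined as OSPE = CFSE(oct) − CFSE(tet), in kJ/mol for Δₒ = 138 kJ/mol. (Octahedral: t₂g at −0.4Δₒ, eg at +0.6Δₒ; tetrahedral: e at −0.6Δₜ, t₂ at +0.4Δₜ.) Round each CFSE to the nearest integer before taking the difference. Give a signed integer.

-36

Ti²⁺: group 4, so d-count = 4 − 2 = 2.
In an octahedral site d² (HS) is t₂g² eg⁰, giving CFSE(oct) = -0.8Δₒ = -110 kJ/mol.
In a tetrahedral site the filling is e² t₂⁰: CFSE(tet) = -1.2Δₜ = -1.2 × (4/9)(138) = -74 kJ/mol.
OSPE = -110 − (-74) = -36 kJ/mol.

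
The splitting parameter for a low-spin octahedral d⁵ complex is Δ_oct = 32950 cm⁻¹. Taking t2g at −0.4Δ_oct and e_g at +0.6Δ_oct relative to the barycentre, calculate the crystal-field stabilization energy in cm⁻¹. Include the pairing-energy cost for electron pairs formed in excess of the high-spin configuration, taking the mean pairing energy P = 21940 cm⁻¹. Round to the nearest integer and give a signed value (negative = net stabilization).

-22020

The d⁵ electrons fill as t2g^5 e_g^0.
CFSE(orbital) = 5×(-0.4Δ_oct) + 0×(0.6Δ_oct) = -2.0Δ_oct; with Δ_oct = 32950 cm⁻¹ that is -65900 cm⁻¹.
High-spin d⁵ would be t2g^3 e_g^2 with 0 pairs; low-spin has 2, so 2 excess pairs cost +2P = +43880 cm⁻¹.
Net CFSE = -65900 + 43880 = -22020 cm⁻¹.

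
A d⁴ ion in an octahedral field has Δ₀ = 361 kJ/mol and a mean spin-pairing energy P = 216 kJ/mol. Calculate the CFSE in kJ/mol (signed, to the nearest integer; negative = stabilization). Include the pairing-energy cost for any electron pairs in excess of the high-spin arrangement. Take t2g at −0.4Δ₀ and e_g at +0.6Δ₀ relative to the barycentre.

-362

With Δ₀ > P the complex is low-spin.
That gives t2g^4 e_g^0.
Orbital CFSE = -1.6Δ₀ = -1.6 × 361 = -578 kJ/mol.
Excess pairs vs high-spin: 1 − 0 = 1; pairing cost = +216 kJ/mol.
Net CFSE = -578 + 216 = -362 kJ/mol.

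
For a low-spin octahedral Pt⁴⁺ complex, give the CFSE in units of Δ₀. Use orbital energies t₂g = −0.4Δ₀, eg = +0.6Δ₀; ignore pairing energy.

Pt⁴⁺: group 10, so d-count = 10 − 4 = 6.
Configuration: t₂g⁶ eg⁰.
CFSE = 6(-0.4Δ₀) + 0(0.6Δ₀) = -2.4Δ₀ + 0.0Δ₀ = -2.4Δ₀.

-2.4 Δ₀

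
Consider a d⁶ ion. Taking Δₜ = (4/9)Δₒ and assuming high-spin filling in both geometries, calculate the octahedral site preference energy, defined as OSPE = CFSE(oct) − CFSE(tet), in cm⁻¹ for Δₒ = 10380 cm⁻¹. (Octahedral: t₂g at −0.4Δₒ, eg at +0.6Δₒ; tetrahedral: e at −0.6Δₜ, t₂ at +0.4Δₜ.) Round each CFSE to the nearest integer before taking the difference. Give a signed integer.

-1384

Octahedral (high-spin): t2g^4 e_g^2, CFSE = 4(−0.4) + 2(+0.6) = -0.4Δₒ = -0.4 × 10380 = -4152 cm⁻¹.
Tetrahedral e^3 t2^3 gives -0.6Δₜ = -0.6 × (4/9) × 10380 = -2768 cm⁻¹.
OSPE = CFSE(oct) − CFSE(tet) = -4152 − (-2768) = -1384 cm⁻¹.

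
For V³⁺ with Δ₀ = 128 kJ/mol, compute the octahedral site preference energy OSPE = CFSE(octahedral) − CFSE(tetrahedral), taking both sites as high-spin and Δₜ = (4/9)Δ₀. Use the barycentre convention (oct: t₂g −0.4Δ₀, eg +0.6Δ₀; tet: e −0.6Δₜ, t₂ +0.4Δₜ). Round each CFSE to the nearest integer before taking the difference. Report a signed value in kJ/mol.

V is in group 5, so V³⁺ is d² (5 − 3 = 2).
In an octahedral site d² (HS) is t₂g² eg⁰, giving CFSE(oct) = -0.8Δ₀ = -102 kJ/mol.
In a tetrahedral site the filling is e² t₂⁰: CFSE(tet) = -1.2Δₜ = -1.2 × (4/9)(128) = -68 kJ/mol.
OSPE = CFSE(oct) − CFSE(tet) = -102 − (-68) = -34 kJ/mol.

-34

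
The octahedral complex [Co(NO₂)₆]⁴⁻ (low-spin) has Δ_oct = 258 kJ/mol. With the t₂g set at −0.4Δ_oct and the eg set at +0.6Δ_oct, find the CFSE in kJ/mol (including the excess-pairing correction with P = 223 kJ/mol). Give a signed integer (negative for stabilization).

Each NO₂⁻ contributes -1; 6 × (-1) = -6. With overall charge -4, Co is in the +2 oxidation state.
Co sits in group 9; removing 2 electrons leaves Co²⁺ with 9 − 2 = 7 d electrons.
The d⁷ electrons fill as t₂g⁶ eg¹.
The orbital stabilization is -1.8Δ_oct = -1.8 × 258 = -464 kJ/mol.
High-spin d⁷ would be t₂g⁵ eg² with 2 pairs; low-spin has 3, so 1 excess pair costs +1P = +223 kJ/mol.
Combining: -464 + 223 = -241 kJ/mol.

-241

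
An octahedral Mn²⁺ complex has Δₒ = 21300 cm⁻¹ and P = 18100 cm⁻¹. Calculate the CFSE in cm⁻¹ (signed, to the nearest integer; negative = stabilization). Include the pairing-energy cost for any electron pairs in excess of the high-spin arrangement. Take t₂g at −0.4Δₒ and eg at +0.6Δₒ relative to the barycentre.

Mn²⁺: group 7, so d-count = 7 − 2 = 5.
Since Δₒ = 21300 cm⁻¹ > P = 18100 cm⁻¹, the complex adopts the low-spin configuration.
That gives t₂g⁵ eg⁰.
Orbital CFSE = -2.0Δₒ = -2.0 × 21300 = -42600 cm⁻¹.
Excess pairs vs high-spin: 2 − 0 = 2; pairing cost = +36200 cm⁻¹.
Net CFSE = -42600 + 36200 = -6400 cm⁻¹.

-6400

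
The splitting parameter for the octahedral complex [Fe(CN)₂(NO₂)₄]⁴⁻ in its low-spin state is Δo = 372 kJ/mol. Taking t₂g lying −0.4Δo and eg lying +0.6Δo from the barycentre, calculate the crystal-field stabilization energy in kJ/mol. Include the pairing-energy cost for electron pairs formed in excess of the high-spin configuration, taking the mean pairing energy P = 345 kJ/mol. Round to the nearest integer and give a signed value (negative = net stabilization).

Ligand charges: 2×(-1) from CN⁻ and 4×(-1) from NO₂⁻ sum to -6; with overall charge -4, Fe is +2.
Fe sits in group 8; removing 2 electrons leaves Fe²⁺ with 8 − 2 = 6 d electrons.
The d⁶ electrons fill as t₂g⁶ eg⁰.
CFSE(orbital) = 6×(-0.4Δo) + 0×(0.6Δo) = -2.4Δo; with Δo = 372 kJ/mol that is -893 kJ/mol.
Pairing penalty: 3 pairs vs 1 in the high-spin reference → 2 extra × P = 690 kJ/mol.
Net CFSE = -893 + 690 = -203 kJ/mol.

-203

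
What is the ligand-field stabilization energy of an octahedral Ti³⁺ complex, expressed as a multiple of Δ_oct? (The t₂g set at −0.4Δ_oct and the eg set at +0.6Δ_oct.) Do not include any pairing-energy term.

-0.4 Δ_oct

Group 4 minus oxidation state +3 gives a d¹ configuration for Ti³⁺.
Configuration: t₂g¹ eg⁰.
CFSE = 1(-0.4Δ_oct) + 0(0.6Δ_oct) = -0.4Δ_oct + 0.0Δ_oct = -0.4Δ_oct.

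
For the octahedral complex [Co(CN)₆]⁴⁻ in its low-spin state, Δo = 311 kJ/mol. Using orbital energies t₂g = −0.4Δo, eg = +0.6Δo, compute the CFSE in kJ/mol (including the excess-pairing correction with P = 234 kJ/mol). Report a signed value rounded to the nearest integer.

Each CN⁻ contributes -1; 6 × (-1) = -6. With overall charge -4, Co is in the +2 oxidation state.
Co is in group 9, so Co²⁺ is d⁷ (9 − 2 = 7).
Configuration: t₂g⁶ eg¹.
The orbital stabilization is -1.8Δo = -1.8 × 311 = -560 kJ/mol.
High-spin d⁷ would be t₂g⁵ eg² with 2 pairs; low-spin has 3, so 1 excess pair costs +1P = +234 kJ/mol.
Overall CFSE = -560 + 234 = -326 kJ/mol.

-326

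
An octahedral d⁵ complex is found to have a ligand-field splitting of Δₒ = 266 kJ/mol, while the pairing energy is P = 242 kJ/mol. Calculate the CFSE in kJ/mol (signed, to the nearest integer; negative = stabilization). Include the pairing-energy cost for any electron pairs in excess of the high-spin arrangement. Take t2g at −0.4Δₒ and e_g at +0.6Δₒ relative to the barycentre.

-48

With Δₒ > P the complex is low-spin.
Filling d⁵ accordingly: t2g^5 e_g^0.
Orbital CFSE = -2.0Δₒ = -2.0 × 266 = -532 kJ/mol.
Excess pairs vs high-spin: 2 − 0 = 2; pairing cost = +484 kJ/mol.
Net CFSE = -532 + 484 = -48 kJ/mol.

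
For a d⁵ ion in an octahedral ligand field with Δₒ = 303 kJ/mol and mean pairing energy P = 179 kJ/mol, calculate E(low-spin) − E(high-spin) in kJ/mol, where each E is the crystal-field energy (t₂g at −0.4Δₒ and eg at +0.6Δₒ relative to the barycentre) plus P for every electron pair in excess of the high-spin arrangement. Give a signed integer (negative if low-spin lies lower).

-248

High-spin d⁵ fills as t₂g³ eg² with CFSE 3(−0.4) + 2(+0.6) = 0.0Δₒ = 0 kJ/mol.
For low-spin the configuration is t₂g⁵ eg⁰: orbital energy -2.0 × 303 = -606 kJ/mol, and 2 additional pairs relative to high-spin add 358 kJ/mol, giving -248 kJ/mol.
The difference is -248 − (0) = -248 kJ/mol, so low-spin lies lower.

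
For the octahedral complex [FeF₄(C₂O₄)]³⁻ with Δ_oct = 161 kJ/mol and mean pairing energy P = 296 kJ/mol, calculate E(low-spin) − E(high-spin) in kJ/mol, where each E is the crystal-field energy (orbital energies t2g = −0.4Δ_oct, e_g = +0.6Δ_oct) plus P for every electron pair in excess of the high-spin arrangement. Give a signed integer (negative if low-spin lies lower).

270

Ligand charges: 4×(-1) from F⁻ and 1×(-2) from C₂O₄²⁻ sum to -6; with overall charge -3, Fe is +3.
Group 8 minus oxidation state +3 gives a d⁵ configuration for Fe³⁺.
High-spin: t2g^3 e_g^2, CFSE = 0.0Δ_oct = 0 kJ/mol.
For low-spin the configuration is t2g^5 e_g^0: orbital energy -2.0 × 161 = -322 kJ/mol, and 2 additional pairs relative to high-spin add 592 kJ/mol, giving 270 kJ/mol.
The difference is 270 − (0) = 270 kJ/mol, so high-spin lies lower.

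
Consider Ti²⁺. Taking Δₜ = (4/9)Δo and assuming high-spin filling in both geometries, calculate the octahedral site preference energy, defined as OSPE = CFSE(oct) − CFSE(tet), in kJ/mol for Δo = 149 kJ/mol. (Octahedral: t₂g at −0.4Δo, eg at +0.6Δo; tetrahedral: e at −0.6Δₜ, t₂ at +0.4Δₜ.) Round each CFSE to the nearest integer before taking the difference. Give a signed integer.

-40

Ti sits in group 4; removing 2 electrons leaves Ti²⁺ with 4 − 2 = 2 d electrons.
Octahedral high-spin t₂g² eg⁰: CFSE = -0.8 × 149 = -119 kJ/mol.
In a tetrahedral site the filling is e² t₂⁰: CFSE(tet) = -1.2Δₜ = -1.2 × (4/9)(149) = -79 kJ/mol.
OSPE = CFSE(oct) − CFSE(tet) = -119 − (-79) = -40 kJ/mol.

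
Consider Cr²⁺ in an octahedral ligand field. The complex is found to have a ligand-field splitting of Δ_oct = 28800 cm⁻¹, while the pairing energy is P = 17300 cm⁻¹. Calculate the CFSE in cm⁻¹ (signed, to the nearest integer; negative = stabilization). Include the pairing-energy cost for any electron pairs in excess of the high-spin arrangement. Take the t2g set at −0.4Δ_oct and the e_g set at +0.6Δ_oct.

Group 6 minus oxidation state +2 gives a d⁴ configuration for Cr²⁺.
With Δ_oct > P the complex is low-spin.
That gives t2g^4 e_g^0.
Orbital CFSE = -1.6Δ_oct = -1.6 × 28800 = -46080 cm⁻¹.
Excess pairs vs high-spin: 1 − 0 = 1; pairing cost = +17300 cm⁻¹.
Net CFSE = -46080 + 17300 = -28780 cm⁻¹.

-28780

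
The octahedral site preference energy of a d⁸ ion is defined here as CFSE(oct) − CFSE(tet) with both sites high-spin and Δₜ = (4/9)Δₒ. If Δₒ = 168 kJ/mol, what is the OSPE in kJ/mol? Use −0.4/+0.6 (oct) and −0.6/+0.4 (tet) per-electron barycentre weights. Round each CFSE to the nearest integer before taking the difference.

In an octahedral site d⁸ (HS) is t₂g⁶ eg², giving CFSE(oct) = -1.2Δₒ = -202 kJ/mol.
Tetrahedral: e⁴ t₂⁴, CFSE = 4(−0.6) + 4(+0.4) = -0.8Δₜ = -0.8 × (4/9) × 168 = -60 kJ/mol.
Subtracting, OSPE = -202 − (-60) = -142 kJ/mol.

-142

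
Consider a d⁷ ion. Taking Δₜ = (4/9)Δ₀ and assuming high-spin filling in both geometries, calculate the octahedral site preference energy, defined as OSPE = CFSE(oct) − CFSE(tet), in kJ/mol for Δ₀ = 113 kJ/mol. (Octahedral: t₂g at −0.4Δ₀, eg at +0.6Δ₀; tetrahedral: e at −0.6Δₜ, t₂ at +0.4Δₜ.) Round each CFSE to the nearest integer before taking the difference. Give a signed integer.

-30

Octahedral high-spin t₂g⁵ eg²: CFSE = -0.8 × 113 = -90 kJ/mol.
Tetrahedral e⁴ t₂³ gives -1.2Δₜ = -1.2 × (4/9) × 113 = -60 kJ/mol.
Subtracting, OSPE = -90 − (-60) = -30 kJ/mol.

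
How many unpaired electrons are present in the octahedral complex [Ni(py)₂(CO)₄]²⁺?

2

Ligand charges: 2×(+0) from py and 4×(+0) from CO sum to +0; with overall charge +2, Ni is +2.
Group 10 minus oxidation state +2 gives a d⁸ configuration for Ni²⁺.
Configuration: t₂g⁶ eg², giving 2 unpaired electrons.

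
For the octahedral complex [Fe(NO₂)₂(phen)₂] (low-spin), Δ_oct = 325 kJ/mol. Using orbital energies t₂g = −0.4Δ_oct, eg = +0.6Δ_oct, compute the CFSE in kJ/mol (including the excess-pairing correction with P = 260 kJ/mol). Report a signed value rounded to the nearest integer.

-260

Ligand charges: 2×(-1) from NO₂⁻ and 2×(+0) from phen sum to -2; with overall charge +0, Fe is +2.
Fe is in group 8, so Fe²⁺ is d⁶ (8 − 2 = 6).
Electron filling gives t₂g⁶ eg⁰.
CFSE(orbital) = 6×(-0.4Δ_oct) + 0×(0.6Δ_oct) = -2.4Δ_oct; with Δ_oct = 325 kJ/mol that is -780 kJ/mol.
Relative to high-spin t₂g⁴ eg² (1 paired), the low-spin configuration has 2 additional pairs, contributing +2 × 260 = +520 kJ/mol.
Net CFSE = -780 + 520 = -260 kJ/mol.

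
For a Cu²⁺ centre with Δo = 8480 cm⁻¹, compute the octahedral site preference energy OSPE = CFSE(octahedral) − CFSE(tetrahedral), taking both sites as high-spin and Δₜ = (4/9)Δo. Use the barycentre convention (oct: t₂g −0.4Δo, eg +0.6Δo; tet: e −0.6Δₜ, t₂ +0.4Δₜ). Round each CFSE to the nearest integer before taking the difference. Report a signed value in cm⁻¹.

-3580

Cu sits in group 11; removing 2 electrons leaves Cu²⁺ with 11 − 2 = 9 d electrons.
Octahedral high-spin t₂g⁶ eg³: CFSE = -0.6 × 8480 = -5088 cm⁻¹.
In a tetrahedral site the filling is e⁴ t₂⁵: CFSE(tet) = -0.4Δₜ = -0.4 × (4/9)(8480) = -1508 cm⁻¹.
OSPE = -5088 − (-1508) = -3580 cm⁻¹.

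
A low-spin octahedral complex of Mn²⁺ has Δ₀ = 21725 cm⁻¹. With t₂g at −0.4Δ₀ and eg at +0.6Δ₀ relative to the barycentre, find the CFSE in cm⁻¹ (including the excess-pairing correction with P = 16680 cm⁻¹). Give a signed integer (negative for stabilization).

-10090

Group 7 minus oxidation state +2 gives a d⁵ configuration for Mn²⁺.
Electron filling gives t₂g⁵ eg⁰.
The orbital stabilization is -2.0Δ₀ = -2.0 × 21725 = -43450 cm⁻¹.
Pairing penalty: 2 pairs vs 0 in the high-spin reference → 2 extra × P = 33360 cm⁻¹.
Combining: -43450 + 33360 = -10090 cm⁻¹.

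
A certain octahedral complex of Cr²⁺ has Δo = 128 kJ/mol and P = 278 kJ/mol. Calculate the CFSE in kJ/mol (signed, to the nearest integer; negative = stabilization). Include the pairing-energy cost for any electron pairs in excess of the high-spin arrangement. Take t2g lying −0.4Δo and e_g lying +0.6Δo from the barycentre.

Cr sits in group 6; removing 2 electrons leaves Cr²⁺ with 6 − 2 = 4 d electrons.
With Δo < P the complex is high-spin.
Configuration: t2g^3 e_g^1.
Orbital CFSE = -0.6Δo = -0.6 × 128 = -77 kJ/mol.
High-spin has no excess pairs, so no pairing correction applies.

-77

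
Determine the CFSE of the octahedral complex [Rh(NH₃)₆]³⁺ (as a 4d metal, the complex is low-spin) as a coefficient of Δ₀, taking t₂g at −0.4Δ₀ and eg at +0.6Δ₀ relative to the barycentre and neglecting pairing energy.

NH₃ is neutral, so the +3 overall charge sits on Rh: oxidation state +3.
Rh sits in group 9; removing 3 electrons leaves Rh³⁺ with 9 − 3 = 6 d electrons.
Configuration: t₂g⁶ eg⁰.
CFSE = 6(-0.4Δ₀) + 0(0.6Δ₀) = -2.4Δ₀ + 0.0Δ₀ = -2.4Δ₀.

-2.4 Δ₀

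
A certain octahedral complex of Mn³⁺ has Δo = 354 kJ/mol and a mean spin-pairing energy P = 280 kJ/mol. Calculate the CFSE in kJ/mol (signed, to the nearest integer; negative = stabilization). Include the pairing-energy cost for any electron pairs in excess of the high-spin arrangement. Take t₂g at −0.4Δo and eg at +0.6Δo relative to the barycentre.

-286

Mn is in group 7, so Mn³⁺ is d⁴ (7 − 3 = 4).
Here Δo > P (354 > 280), so the low-spin state is favoured.
Filling d⁴ accordingly: t₂g⁴ eg⁰.
Orbital CFSE = -1.6Δo = -1.6 × 354 = -566 kJ/mol.
Excess pairs vs high-spin: 1 − 0 = 1; pairing cost = +280 kJ/mol.
Net CFSE = -566 + 280 = -286 kJ/mol.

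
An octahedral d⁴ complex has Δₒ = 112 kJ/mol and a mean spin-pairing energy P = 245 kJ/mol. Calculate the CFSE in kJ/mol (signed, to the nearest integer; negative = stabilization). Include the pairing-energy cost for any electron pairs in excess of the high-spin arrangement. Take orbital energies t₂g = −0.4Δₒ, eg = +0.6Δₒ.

Δₒ < P, so pairing is avoided: the ground state is high-spin.
Configuration: t₂g³ eg¹.
Orbital CFSE = -0.6Δₒ = -0.6 × 112 = -67 kJ/mol.
High-spin has no excess pairs, so no pairing correction applies.

-67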